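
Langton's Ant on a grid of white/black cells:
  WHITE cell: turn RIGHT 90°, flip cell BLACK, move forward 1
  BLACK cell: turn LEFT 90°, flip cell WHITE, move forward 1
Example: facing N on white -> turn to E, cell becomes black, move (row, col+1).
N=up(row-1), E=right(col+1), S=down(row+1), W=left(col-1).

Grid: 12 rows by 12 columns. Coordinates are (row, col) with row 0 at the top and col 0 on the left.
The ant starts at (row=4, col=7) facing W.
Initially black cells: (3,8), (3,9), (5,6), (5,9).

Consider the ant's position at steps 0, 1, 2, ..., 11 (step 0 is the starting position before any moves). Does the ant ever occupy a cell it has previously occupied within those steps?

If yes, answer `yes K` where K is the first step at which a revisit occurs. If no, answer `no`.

Step 1: on WHITE (4,7): turn R to N, flip to black, move to (3,7). |black|=5 — new cell
Step 2: on WHITE (3,7): turn R to E, flip to black, move to (3,8). |black|=6 — new cell
Step 3: on BLACK (3,8): turn L to N, flip to white, move to (2,8). |black|=5 — new cell
Step 4: on WHITE (2,8): turn R to E, flip to black, move to (2,9). |black|=6 — new cell
Step 5: on WHITE (2,9): turn R to S, flip to black, move to (3,9). |black|=7 — new cell
Step 6: on BLACK (3,9): turn L to E, flip to white, move to (3,10). |black|=6 — new cell
Step 7: on WHITE (3,10): turn R to S, flip to black, move to (4,10). |black|=7 — new cell
Step 8: on WHITE (4,10): turn R to W, flip to black, move to (4,9). |black|=8 — new cell
Step 9: on WHITE (4,9): turn R to N, flip to black, move to (3,9). |black|=9 — REVISIT

Answer: yes 9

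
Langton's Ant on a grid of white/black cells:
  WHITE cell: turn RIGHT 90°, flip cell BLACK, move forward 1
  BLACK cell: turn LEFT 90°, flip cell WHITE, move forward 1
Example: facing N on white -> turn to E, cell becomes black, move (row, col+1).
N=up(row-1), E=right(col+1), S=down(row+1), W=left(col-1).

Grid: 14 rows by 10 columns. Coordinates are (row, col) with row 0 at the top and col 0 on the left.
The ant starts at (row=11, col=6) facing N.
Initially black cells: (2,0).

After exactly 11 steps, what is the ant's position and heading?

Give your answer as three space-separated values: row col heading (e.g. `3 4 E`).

Step 1: on WHITE (11,6): turn R to E, flip to black, move to (11,7). |black|=2
Step 2: on WHITE (11,7): turn R to S, flip to black, move to (12,7). |black|=3
Step 3: on WHITE (12,7): turn R to W, flip to black, move to (12,6). |black|=4
Step 4: on WHITE (12,6): turn R to N, flip to black, move to (11,6). |black|=5
Step 5: on BLACK (11,6): turn L to W, flip to white, move to (11,5). |black|=4
Step 6: on WHITE (11,5): turn R to N, flip to black, move to (10,5). |black|=5
Step 7: on WHITE (10,5): turn R to E, flip to black, move to (10,6). |black|=6
Step 8: on WHITE (10,6): turn R to S, flip to black, move to (11,6). |black|=7
Step 9: on WHITE (11,6): turn R to W, flip to black, move to (11,5). |black|=8
Step 10: on BLACK (11,5): turn L to S, flip to white, move to (12,5). |black|=7
Step 11: on WHITE (12,5): turn R to W, flip to black, move to (12,4). |black|=8

Answer: 12 4 W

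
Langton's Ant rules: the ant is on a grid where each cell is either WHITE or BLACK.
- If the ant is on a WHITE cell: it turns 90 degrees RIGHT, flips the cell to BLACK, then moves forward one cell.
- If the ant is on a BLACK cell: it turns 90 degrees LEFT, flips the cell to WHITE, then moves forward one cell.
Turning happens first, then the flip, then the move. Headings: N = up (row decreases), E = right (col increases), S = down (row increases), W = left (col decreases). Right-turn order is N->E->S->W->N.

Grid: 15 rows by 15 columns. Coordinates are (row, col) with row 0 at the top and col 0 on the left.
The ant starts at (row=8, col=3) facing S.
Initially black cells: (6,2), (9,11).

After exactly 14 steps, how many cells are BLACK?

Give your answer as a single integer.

Step 1: on WHITE (8,3): turn R to W, flip to black, move to (8,2). |black|=3
Step 2: on WHITE (8,2): turn R to N, flip to black, move to (7,2). |black|=4
Step 3: on WHITE (7,2): turn R to E, flip to black, move to (7,3). |black|=5
Step 4: on WHITE (7,3): turn R to S, flip to black, move to (8,3). |black|=6
Step 5: on BLACK (8,3): turn L to E, flip to white, move to (8,4). |black|=5
Step 6: on WHITE (8,4): turn R to S, flip to black, move to (9,4). |black|=6
Step 7: on WHITE (9,4): turn R to W, flip to black, move to (9,3). |black|=7
Step 8: on WHITE (9,3): turn R to N, flip to black, move to (8,3). |black|=8
Step 9: on WHITE (8,3): turn R to E, flip to black, move to (8,4). |black|=9
Step 10: on BLACK (8,4): turn L to N, flip to white, move to (7,4). |black|=8
Step 11: on WHITE (7,4): turn R to E, flip to black, move to (7,5). |black|=9
Step 12: on WHITE (7,5): turn R to S, flip to black, move to (8,5). |black|=10
Step 13: on WHITE (8,5): turn R to W, flip to black, move to (8,4). |black|=11
Step 14: on WHITE (8,4): turn R to N, flip to black, move to (7,4). |black|=12

Answer: 12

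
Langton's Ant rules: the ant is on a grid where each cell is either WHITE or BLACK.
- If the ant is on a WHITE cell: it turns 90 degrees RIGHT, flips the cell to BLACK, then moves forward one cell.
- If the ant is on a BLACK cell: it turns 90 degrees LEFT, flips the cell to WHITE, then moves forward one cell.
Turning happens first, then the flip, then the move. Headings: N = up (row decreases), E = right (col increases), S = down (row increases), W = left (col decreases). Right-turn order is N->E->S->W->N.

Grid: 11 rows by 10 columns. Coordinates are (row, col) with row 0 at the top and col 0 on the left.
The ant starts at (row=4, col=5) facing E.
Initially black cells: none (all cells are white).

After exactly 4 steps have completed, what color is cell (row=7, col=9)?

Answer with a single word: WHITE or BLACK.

Answer: WHITE

Derivation:
Step 1: on WHITE (4,5): turn R to S, flip to black, move to (5,5). |black|=1
Step 2: on WHITE (5,5): turn R to W, flip to black, move to (5,4). |black|=2
Step 3: on WHITE (5,4): turn R to N, flip to black, move to (4,4). |black|=3
Step 4: on WHITE (4,4): turn R to E, flip to black, move to (4,5). |black|=4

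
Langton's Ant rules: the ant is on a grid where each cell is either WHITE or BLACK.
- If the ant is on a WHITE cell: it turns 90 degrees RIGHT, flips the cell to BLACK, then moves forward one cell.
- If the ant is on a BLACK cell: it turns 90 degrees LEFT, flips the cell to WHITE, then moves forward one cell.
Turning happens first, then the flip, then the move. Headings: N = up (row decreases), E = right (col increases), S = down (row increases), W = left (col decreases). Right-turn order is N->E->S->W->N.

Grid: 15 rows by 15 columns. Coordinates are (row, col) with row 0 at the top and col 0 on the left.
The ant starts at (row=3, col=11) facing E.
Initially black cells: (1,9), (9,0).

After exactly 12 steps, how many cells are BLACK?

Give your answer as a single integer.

Step 1: on WHITE (3,11): turn R to S, flip to black, move to (4,11). |black|=3
Step 2: on WHITE (4,11): turn R to W, flip to black, move to (4,10). |black|=4
Step 3: on WHITE (4,10): turn R to N, flip to black, move to (3,10). |black|=5
Step 4: on WHITE (3,10): turn R to E, flip to black, move to (3,11). |black|=6
Step 5: on BLACK (3,11): turn L to N, flip to white, move to (2,11). |black|=5
Step 6: on WHITE (2,11): turn R to E, flip to black, move to (2,12). |black|=6
Step 7: on WHITE (2,12): turn R to S, flip to black, move to (3,12). |black|=7
Step 8: on WHITE (3,12): turn R to W, flip to black, move to (3,11). |black|=8
Step 9: on WHITE (3,11): turn R to N, flip to black, move to (2,11). |black|=9
Step 10: on BLACK (2,11): turn L to W, flip to white, move to (2,10). |black|=8
Step 11: on WHITE (2,10): turn R to N, flip to black, move to (1,10). |black|=9
Step 12: on WHITE (1,10): turn R to E, flip to black, move to (1,11). |black|=10

Answer: 10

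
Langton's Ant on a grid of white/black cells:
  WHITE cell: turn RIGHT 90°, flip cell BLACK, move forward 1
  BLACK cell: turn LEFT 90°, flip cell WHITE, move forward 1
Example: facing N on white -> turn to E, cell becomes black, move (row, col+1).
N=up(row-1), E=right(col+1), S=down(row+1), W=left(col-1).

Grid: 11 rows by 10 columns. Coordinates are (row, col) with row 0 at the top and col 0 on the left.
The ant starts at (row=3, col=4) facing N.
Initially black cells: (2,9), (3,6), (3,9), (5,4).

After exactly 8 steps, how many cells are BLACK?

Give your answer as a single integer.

Step 1: on WHITE (3,4): turn R to E, flip to black, move to (3,5). |black|=5
Step 2: on WHITE (3,5): turn R to S, flip to black, move to (4,5). |black|=6
Step 3: on WHITE (4,5): turn R to W, flip to black, move to (4,4). |black|=7
Step 4: on WHITE (4,4): turn R to N, flip to black, move to (3,4). |black|=8
Step 5: on BLACK (3,4): turn L to W, flip to white, move to (3,3). |black|=7
Step 6: on WHITE (3,3): turn R to N, flip to black, move to (2,3). |black|=8
Step 7: on WHITE (2,3): turn R to E, flip to black, move to (2,4). |black|=9
Step 8: on WHITE (2,4): turn R to S, flip to black, move to (3,4). |black|=10

Answer: 10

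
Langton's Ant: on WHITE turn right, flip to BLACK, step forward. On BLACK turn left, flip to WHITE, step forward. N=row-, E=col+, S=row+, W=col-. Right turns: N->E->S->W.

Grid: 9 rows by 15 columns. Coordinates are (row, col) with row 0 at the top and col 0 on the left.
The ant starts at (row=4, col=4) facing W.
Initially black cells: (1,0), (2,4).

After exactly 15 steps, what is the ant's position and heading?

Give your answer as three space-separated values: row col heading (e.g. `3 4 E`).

Answer: 4 5 N

Derivation:
Step 1: on WHITE (4,4): turn R to N, flip to black, move to (3,4). |black|=3
Step 2: on WHITE (3,4): turn R to E, flip to black, move to (3,5). |black|=4
Step 3: on WHITE (3,5): turn R to S, flip to black, move to (4,5). |black|=5
Step 4: on WHITE (4,5): turn R to W, flip to black, move to (4,4). |black|=6
Step 5: on BLACK (4,4): turn L to S, flip to white, move to (5,4). |black|=5
Step 6: on WHITE (5,4): turn R to W, flip to black, move to (5,3). |black|=6
Step 7: on WHITE (5,3): turn R to N, flip to black, move to (4,3). |black|=7
Step 8: on WHITE (4,3): turn R to E, flip to black, move to (4,4). |black|=8
Step 9: on WHITE (4,4): turn R to S, flip to black, move to (5,4). |black|=9
Step 10: on BLACK (5,4): turn L to E, flip to white, move to (5,5). |black|=8
Step 11: on WHITE (5,5): turn R to S, flip to black, move to (6,5). |black|=9
Step 12: on WHITE (6,5): turn R to W, flip to black, move to (6,4). |black|=10
Step 13: on WHITE (6,4): turn R to N, flip to black, move to (5,4). |black|=11
Step 14: on WHITE (5,4): turn R to E, flip to black, move to (5,5). |black|=12
Step 15: on BLACK (5,5): turn L to N, flip to white, move to (4,5). |black|=11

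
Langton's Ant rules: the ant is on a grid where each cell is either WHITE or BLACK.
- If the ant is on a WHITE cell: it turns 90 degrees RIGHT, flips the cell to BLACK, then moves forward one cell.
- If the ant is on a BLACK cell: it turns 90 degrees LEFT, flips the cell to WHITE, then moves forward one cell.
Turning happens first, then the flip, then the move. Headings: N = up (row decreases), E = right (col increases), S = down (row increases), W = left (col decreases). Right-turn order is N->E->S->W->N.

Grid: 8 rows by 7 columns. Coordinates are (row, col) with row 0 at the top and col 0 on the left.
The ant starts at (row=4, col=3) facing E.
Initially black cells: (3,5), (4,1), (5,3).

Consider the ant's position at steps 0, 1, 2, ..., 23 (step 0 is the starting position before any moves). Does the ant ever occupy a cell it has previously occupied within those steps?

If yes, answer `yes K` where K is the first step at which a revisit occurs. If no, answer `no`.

Step 1: on WHITE (4,3): turn R to S, flip to black, move to (5,3). |black|=4 — new cell
Step 2: on BLACK (5,3): turn L to E, flip to white, move to (5,4). |black|=3 — new cell
Step 3: on WHITE (5,4): turn R to S, flip to black, move to (6,4). |black|=4 — new cell
Step 4: on WHITE (6,4): turn R to W, flip to black, move to (6,3). |black|=5 — new cell
Step 5: on WHITE (6,3): turn R to N, flip to black, move to (5,3). |black|=6 — REVISIT

Answer: yes 5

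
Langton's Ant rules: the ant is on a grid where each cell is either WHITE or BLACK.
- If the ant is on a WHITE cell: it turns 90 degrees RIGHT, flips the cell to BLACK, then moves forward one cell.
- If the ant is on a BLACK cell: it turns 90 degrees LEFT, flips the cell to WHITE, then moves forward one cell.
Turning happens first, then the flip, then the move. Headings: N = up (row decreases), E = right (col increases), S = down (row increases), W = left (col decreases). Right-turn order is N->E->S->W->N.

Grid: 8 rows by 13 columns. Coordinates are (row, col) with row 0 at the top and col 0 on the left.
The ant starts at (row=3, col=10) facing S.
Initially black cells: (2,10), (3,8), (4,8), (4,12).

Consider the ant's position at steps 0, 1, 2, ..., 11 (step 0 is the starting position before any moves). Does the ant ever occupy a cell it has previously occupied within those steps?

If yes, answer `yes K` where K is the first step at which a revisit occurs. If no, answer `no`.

Step 1: on WHITE (3,10): turn R to W, flip to black, move to (3,9). |black|=5 — new cell
Step 2: on WHITE (3,9): turn R to N, flip to black, move to (2,9). |black|=6 — new cell
Step 3: on WHITE (2,9): turn R to E, flip to black, move to (2,10). |black|=7 — new cell
Step 4: on BLACK (2,10): turn L to N, flip to white, move to (1,10). |black|=6 — new cell
Step 5: on WHITE (1,10): turn R to E, flip to black, move to (1,11). |black|=7 — new cell
Step 6: on WHITE (1,11): turn R to S, flip to black, move to (2,11). |black|=8 — new cell
Step 7: on WHITE (2,11): turn R to W, flip to black, move to (2,10). |black|=9 — REVISIT

Answer: yes 7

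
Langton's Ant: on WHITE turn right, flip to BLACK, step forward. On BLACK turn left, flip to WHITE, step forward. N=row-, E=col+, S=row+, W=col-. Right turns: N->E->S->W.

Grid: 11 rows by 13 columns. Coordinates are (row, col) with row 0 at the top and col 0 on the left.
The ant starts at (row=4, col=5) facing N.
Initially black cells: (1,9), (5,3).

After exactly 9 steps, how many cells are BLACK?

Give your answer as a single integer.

Step 1: on WHITE (4,5): turn R to E, flip to black, move to (4,6). |black|=3
Step 2: on WHITE (4,6): turn R to S, flip to black, move to (5,6). |black|=4
Step 3: on WHITE (5,6): turn R to W, flip to black, move to (5,5). |black|=5
Step 4: on WHITE (5,5): turn R to N, flip to black, move to (4,5). |black|=6
Step 5: on BLACK (4,5): turn L to W, flip to white, move to (4,4). |black|=5
Step 6: on WHITE (4,4): turn R to N, flip to black, move to (3,4). |black|=6
Step 7: on WHITE (3,4): turn R to E, flip to black, move to (3,5). |black|=7
Step 8: on WHITE (3,5): turn R to S, flip to black, move to (4,5). |black|=8
Step 9: on WHITE (4,5): turn R to W, flip to black, move to (4,4). |black|=9

Answer: 9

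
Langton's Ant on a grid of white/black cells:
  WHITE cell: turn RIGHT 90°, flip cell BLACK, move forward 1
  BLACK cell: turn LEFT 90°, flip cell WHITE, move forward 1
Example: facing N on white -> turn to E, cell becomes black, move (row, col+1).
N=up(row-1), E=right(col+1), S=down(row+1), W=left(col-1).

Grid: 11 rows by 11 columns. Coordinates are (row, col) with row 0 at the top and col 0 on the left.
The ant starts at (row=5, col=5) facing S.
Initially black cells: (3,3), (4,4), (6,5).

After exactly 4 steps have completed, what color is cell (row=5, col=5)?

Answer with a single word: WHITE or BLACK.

Step 1: on WHITE (5,5): turn R to W, flip to black, move to (5,4). |black|=4
Step 2: on WHITE (5,4): turn R to N, flip to black, move to (4,4). |black|=5
Step 3: on BLACK (4,4): turn L to W, flip to white, move to (4,3). |black|=4
Step 4: on WHITE (4,3): turn R to N, flip to black, move to (3,3). |black|=5

Answer: BLACK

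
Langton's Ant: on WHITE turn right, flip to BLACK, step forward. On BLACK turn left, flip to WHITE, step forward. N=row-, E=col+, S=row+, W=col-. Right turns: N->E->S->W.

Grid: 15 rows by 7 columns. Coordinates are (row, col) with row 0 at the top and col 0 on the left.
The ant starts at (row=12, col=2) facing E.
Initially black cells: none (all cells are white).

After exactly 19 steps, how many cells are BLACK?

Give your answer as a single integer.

Step 1: on WHITE (12,2): turn R to S, flip to black, move to (13,2). |black|=1
Step 2: on WHITE (13,2): turn R to W, flip to black, move to (13,1). |black|=2
Step 3: on WHITE (13,1): turn R to N, flip to black, move to (12,1). |black|=3
Step 4: on WHITE (12,1): turn R to E, flip to black, move to (12,2). |black|=4
Step 5: on BLACK (12,2): turn L to N, flip to white, move to (11,2). |black|=3
Step 6: on WHITE (11,2): turn R to E, flip to black, move to (11,3). |black|=4
Step 7: on WHITE (11,3): turn R to S, flip to black, move to (12,3). |black|=5
Step 8: on WHITE (12,3): turn R to W, flip to black, move to (12,2). |black|=6
Step 9: on WHITE (12,2): turn R to N, flip to black, move to (11,2). |black|=7
Step 10: on BLACK (11,2): turn L to W, flip to white, move to (11,1). |black|=6
Step 11: on WHITE (11,1): turn R to N, flip to black, move to (10,1). |black|=7
Step 12: on WHITE (10,1): turn R to E, flip to black, move to (10,2). |black|=8
Step 13: on WHITE (10,2): turn R to S, flip to black, move to (11,2). |black|=9
Step 14: on WHITE (11,2): turn R to W, flip to black, move to (11,1). |black|=10
Step 15: on BLACK (11,1): turn L to S, flip to white, move to (12,1). |black|=9
Step 16: on BLACK (12,1): turn L to E, flip to white, move to (12,2). |black|=8
Step 17: on BLACK (12,2): turn L to N, flip to white, move to (11,2). |black|=7
Step 18: on BLACK (11,2): turn L to W, flip to white, move to (11,1). |black|=6
Step 19: on WHITE (11,1): turn R to N, flip to black, move to (10,1). |black|=7

Answer: 7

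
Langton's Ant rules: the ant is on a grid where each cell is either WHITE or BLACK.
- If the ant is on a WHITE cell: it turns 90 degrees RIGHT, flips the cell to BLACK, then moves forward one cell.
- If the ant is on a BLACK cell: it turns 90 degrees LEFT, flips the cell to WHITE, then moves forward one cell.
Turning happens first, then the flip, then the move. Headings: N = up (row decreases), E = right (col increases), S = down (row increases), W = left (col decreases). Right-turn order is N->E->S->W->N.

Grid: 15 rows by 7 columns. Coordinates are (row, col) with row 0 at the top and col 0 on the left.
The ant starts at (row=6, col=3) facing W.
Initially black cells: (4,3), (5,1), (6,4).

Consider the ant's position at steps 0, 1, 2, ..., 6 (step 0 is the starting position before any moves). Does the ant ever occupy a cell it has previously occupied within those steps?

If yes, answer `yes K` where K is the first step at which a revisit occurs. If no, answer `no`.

Step 1: on WHITE (6,3): turn R to N, flip to black, move to (5,3). |black|=4 — new cell
Step 2: on WHITE (5,3): turn R to E, flip to black, move to (5,4). |black|=5 — new cell
Step 3: on WHITE (5,4): turn R to S, flip to black, move to (6,4). |black|=6 — new cell
Step 4: on BLACK (6,4): turn L to E, flip to white, move to (6,5). |black|=5 — new cell
Step 5: on WHITE (6,5): turn R to S, flip to black, move to (7,5). |black|=6 — new cell
Step 6: on WHITE (7,5): turn R to W, flip to black, move to (7,4). |black|=7 — new cell
No revisit within 6 steps.

Answer: no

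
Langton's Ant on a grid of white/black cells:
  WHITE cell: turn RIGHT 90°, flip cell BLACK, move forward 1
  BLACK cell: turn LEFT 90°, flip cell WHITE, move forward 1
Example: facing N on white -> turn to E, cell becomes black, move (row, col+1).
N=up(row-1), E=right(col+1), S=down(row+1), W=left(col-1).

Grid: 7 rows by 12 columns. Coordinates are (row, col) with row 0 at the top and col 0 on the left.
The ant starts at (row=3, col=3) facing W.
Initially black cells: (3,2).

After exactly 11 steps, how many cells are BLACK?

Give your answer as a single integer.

Step 1: on WHITE (3,3): turn R to N, flip to black, move to (2,3). |black|=2
Step 2: on WHITE (2,3): turn R to E, flip to black, move to (2,4). |black|=3
Step 3: on WHITE (2,4): turn R to S, flip to black, move to (3,4). |black|=4
Step 4: on WHITE (3,4): turn R to W, flip to black, move to (3,3). |black|=5
Step 5: on BLACK (3,3): turn L to S, flip to white, move to (4,3). |black|=4
Step 6: on WHITE (4,3): turn R to W, flip to black, move to (4,2). |black|=5
Step 7: on WHITE (4,2): turn R to N, flip to black, move to (3,2). |black|=6
Step 8: on BLACK (3,2): turn L to W, flip to white, move to (3,1). |black|=5
Step 9: on WHITE (3,1): turn R to N, flip to black, move to (2,1). |black|=6
Step 10: on WHITE (2,1): turn R to E, flip to black, move to (2,2). |black|=7
Step 11: on WHITE (2,2): turn R to S, flip to black, move to (3,2). |black|=8

Answer: 8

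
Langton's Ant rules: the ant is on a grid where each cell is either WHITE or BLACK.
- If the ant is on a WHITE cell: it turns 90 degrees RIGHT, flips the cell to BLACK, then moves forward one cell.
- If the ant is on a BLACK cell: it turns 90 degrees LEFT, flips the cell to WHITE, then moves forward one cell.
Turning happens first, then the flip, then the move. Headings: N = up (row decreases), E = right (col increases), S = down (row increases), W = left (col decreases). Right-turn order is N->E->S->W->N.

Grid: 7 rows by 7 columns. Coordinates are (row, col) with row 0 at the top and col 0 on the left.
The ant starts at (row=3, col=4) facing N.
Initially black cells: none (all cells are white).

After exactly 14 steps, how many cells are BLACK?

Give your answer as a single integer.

Step 1: on WHITE (3,4): turn R to E, flip to black, move to (3,5). |black|=1
Step 2: on WHITE (3,5): turn R to S, flip to black, move to (4,5). |black|=2
Step 3: on WHITE (4,5): turn R to W, flip to black, move to (4,4). |black|=3
Step 4: on WHITE (4,4): turn R to N, flip to black, move to (3,4). |black|=4
Step 5: on BLACK (3,4): turn L to W, flip to white, move to (3,3). |black|=3
Step 6: on WHITE (3,3): turn R to N, flip to black, move to (2,3). |black|=4
Step 7: on WHITE (2,3): turn R to E, flip to black, move to (2,4). |black|=5
Step 8: on WHITE (2,4): turn R to S, flip to black, move to (3,4). |black|=6
Step 9: on WHITE (3,4): turn R to W, flip to black, move to (3,3). |black|=7
Step 10: on BLACK (3,3): turn L to S, flip to white, move to (4,3). |black|=6
Step 11: on WHITE (4,3): turn R to W, flip to black, move to (4,2). |black|=7
Step 12: on WHITE (4,2): turn R to N, flip to black, move to (3,2). |black|=8
Step 13: on WHITE (3,2): turn R to E, flip to black, move to (3,3). |black|=9
Step 14: on WHITE (3,3): turn R to S, flip to black, move to (4,3). |black|=10

Answer: 10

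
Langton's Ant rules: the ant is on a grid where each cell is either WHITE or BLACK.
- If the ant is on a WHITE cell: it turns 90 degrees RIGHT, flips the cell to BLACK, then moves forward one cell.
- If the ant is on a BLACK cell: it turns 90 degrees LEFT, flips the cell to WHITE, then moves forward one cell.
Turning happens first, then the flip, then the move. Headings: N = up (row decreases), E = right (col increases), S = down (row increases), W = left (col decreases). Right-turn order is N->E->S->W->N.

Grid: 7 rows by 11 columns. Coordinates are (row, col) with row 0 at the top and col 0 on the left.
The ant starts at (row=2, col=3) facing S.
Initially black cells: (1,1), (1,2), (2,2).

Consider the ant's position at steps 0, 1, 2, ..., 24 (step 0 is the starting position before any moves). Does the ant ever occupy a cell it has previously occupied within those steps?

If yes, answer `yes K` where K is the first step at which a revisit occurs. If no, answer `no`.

Answer: yes 5

Derivation:
Step 1: on WHITE (2,3): turn R to W, flip to black, move to (2,2). |black|=4 — new cell
Step 2: on BLACK (2,2): turn L to S, flip to white, move to (3,2). |black|=3 — new cell
Step 3: on WHITE (3,2): turn R to W, flip to black, move to (3,1). |black|=4 — new cell
Step 4: on WHITE (3,1): turn R to N, flip to black, move to (2,1). |black|=5 — new cell
Step 5: on WHITE (2,1): turn R to E, flip to black, move to (2,2). |black|=6 — REVISIT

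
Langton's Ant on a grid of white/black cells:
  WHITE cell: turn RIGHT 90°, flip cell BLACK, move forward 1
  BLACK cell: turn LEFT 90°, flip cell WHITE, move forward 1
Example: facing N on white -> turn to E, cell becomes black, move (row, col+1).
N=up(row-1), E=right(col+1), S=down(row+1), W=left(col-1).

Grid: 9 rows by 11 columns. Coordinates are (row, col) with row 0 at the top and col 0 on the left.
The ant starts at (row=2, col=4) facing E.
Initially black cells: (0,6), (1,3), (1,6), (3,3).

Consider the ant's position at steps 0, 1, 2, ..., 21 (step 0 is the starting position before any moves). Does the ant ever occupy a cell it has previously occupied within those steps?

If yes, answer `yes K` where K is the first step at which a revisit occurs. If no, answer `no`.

Step 1: on WHITE (2,4): turn R to S, flip to black, move to (3,4). |black|=5 — new cell
Step 2: on WHITE (3,4): turn R to W, flip to black, move to (3,3). |black|=6 — new cell
Step 3: on BLACK (3,3): turn L to S, flip to white, move to (4,3). |black|=5 — new cell
Step 4: on WHITE (4,3): turn R to W, flip to black, move to (4,2). |black|=6 — new cell
Step 5: on WHITE (4,2): turn R to N, flip to black, move to (3,2). |black|=7 — new cell
Step 6: on WHITE (3,2): turn R to E, flip to black, move to (3,3). |black|=8 — REVISIT

Answer: yes 6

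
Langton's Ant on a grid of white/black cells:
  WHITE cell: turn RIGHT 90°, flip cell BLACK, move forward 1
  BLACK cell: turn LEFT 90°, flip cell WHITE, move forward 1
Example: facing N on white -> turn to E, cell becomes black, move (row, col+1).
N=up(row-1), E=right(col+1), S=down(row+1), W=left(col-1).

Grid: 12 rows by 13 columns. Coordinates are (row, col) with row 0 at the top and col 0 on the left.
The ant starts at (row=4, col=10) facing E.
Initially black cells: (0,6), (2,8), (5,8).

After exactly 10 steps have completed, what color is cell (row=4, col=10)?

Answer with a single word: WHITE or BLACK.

Step 1: on WHITE (4,10): turn R to S, flip to black, move to (5,10). |black|=4
Step 2: on WHITE (5,10): turn R to W, flip to black, move to (5,9). |black|=5
Step 3: on WHITE (5,9): turn R to N, flip to black, move to (4,9). |black|=6
Step 4: on WHITE (4,9): turn R to E, flip to black, move to (4,10). |black|=7
Step 5: on BLACK (4,10): turn L to N, flip to white, move to (3,10). |black|=6
Step 6: on WHITE (3,10): turn R to E, flip to black, move to (3,11). |black|=7
Step 7: on WHITE (3,11): turn R to S, flip to black, move to (4,11). |black|=8
Step 8: on WHITE (4,11): turn R to W, flip to black, move to (4,10). |black|=9
Step 9: on WHITE (4,10): turn R to N, flip to black, move to (3,10). |black|=10
Step 10: on BLACK (3,10): turn L to W, flip to white, move to (3,9). |black|=9

Answer: BLACK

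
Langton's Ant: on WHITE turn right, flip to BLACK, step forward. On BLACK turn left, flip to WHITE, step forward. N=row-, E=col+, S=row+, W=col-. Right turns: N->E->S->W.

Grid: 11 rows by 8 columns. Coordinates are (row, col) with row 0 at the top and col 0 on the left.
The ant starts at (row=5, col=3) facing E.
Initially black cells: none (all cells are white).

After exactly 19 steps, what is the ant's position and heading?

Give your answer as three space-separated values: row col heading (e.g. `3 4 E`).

Answer: 3 2 N

Derivation:
Step 1: on WHITE (5,3): turn R to S, flip to black, move to (6,3). |black|=1
Step 2: on WHITE (6,3): turn R to W, flip to black, move to (6,2). |black|=2
Step 3: on WHITE (6,2): turn R to N, flip to black, move to (5,2). |black|=3
Step 4: on WHITE (5,2): turn R to E, flip to black, move to (5,3). |black|=4
Step 5: on BLACK (5,3): turn L to N, flip to white, move to (4,3). |black|=3
Step 6: on WHITE (4,3): turn R to E, flip to black, move to (4,4). |black|=4
Step 7: on WHITE (4,4): turn R to S, flip to black, move to (5,4). |black|=5
Step 8: on WHITE (5,4): turn R to W, flip to black, move to (5,3). |black|=6
Step 9: on WHITE (5,3): turn R to N, flip to black, move to (4,3). |black|=7
Step 10: on BLACK (4,3): turn L to W, flip to white, move to (4,2). |black|=6
Step 11: on WHITE (4,2): turn R to N, flip to black, move to (3,2). |black|=7
Step 12: on WHITE (3,2): turn R to E, flip to black, move to (3,3). |black|=8
Step 13: on WHITE (3,3): turn R to S, flip to black, move to (4,3). |black|=9
Step 14: on WHITE (4,3): turn R to W, flip to black, move to (4,2). |black|=10
Step 15: on BLACK (4,2): turn L to S, flip to white, move to (5,2). |black|=9
Step 16: on BLACK (5,2): turn L to E, flip to white, move to (5,3). |black|=8
Step 17: on BLACK (5,3): turn L to N, flip to white, move to (4,3). |black|=7
Step 18: on BLACK (4,3): turn L to W, flip to white, move to (4,2). |black|=6
Step 19: on WHITE (4,2): turn R to N, flip to black, move to (3,2). |black|=7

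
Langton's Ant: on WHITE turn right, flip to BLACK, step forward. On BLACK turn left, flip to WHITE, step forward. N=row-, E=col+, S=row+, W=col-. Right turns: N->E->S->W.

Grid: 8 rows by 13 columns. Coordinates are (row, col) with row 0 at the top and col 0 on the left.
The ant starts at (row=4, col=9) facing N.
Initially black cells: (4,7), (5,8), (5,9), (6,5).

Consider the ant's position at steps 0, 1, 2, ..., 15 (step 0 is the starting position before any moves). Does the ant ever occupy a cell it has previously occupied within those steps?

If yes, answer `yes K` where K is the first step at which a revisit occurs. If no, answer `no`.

Answer: yes 12

Derivation:
Step 1: on WHITE (4,9): turn R to E, flip to black, move to (4,10). |black|=5 — new cell
Step 2: on WHITE (4,10): turn R to S, flip to black, move to (5,10). |black|=6 — new cell
Step 3: on WHITE (5,10): turn R to W, flip to black, move to (5,9). |black|=7 — new cell
Step 4: on BLACK (5,9): turn L to S, flip to white, move to (6,9). |black|=6 — new cell
Step 5: on WHITE (6,9): turn R to W, flip to black, move to (6,8). |black|=7 — new cell
Step 6: on WHITE (6,8): turn R to N, flip to black, move to (5,8). |black|=8 — new cell
Step 7: on BLACK (5,8): turn L to W, flip to white, move to (5,7). |black|=7 — new cell
Step 8: on WHITE (5,7): turn R to N, flip to black, move to (4,7). |black|=8 — new cell
Step 9: on BLACK (4,7): turn L to W, flip to white, move to (4,6). |black|=7 — new cell
Step 10: on WHITE (4,6): turn R to N, flip to black, move to (3,6). |black|=8 — new cell
Step 11: on WHITE (3,6): turn R to E, flip to black, move to (3,7). |black|=9 — new cell
Step 12: on WHITE (3,7): turn R to S, flip to black, move to (4,7). |black|=10 — REVISIT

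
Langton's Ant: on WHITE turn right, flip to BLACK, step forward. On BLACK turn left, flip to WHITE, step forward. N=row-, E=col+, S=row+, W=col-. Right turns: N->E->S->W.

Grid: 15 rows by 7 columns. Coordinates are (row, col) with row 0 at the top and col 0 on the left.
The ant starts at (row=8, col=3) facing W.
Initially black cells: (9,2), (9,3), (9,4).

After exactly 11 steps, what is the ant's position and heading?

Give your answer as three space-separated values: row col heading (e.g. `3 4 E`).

Step 1: on WHITE (8,3): turn R to N, flip to black, move to (7,3). |black|=4
Step 2: on WHITE (7,3): turn R to E, flip to black, move to (7,4). |black|=5
Step 3: on WHITE (7,4): turn R to S, flip to black, move to (8,4). |black|=6
Step 4: on WHITE (8,4): turn R to W, flip to black, move to (8,3). |black|=7
Step 5: on BLACK (8,3): turn L to S, flip to white, move to (9,3). |black|=6
Step 6: on BLACK (9,3): turn L to E, flip to white, move to (9,4). |black|=5
Step 7: on BLACK (9,4): turn L to N, flip to white, move to (8,4). |black|=4
Step 8: on BLACK (8,4): turn L to W, flip to white, move to (8,3). |black|=3
Step 9: on WHITE (8,3): turn R to N, flip to black, move to (7,3). |black|=4
Step 10: on BLACK (7,3): turn L to W, flip to white, move to (7,2). |black|=3
Step 11: on WHITE (7,2): turn R to N, flip to black, move to (6,2). |black|=4

Answer: 6 2 N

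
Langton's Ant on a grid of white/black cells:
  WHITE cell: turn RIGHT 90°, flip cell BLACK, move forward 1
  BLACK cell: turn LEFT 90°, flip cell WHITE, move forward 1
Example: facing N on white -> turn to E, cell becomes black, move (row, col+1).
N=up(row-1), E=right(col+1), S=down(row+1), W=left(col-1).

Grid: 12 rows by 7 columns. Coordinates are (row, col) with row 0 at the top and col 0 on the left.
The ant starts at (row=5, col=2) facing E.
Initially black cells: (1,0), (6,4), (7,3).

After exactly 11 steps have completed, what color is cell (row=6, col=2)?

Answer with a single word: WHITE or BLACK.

Answer: BLACK

Derivation:
Step 1: on WHITE (5,2): turn R to S, flip to black, move to (6,2). |black|=4
Step 2: on WHITE (6,2): turn R to W, flip to black, move to (6,1). |black|=5
Step 3: on WHITE (6,1): turn R to N, flip to black, move to (5,1). |black|=6
Step 4: on WHITE (5,1): turn R to E, flip to black, move to (5,2). |black|=7
Step 5: on BLACK (5,2): turn L to N, flip to white, move to (4,2). |black|=6
Step 6: on WHITE (4,2): turn R to E, flip to black, move to (4,3). |black|=7
Step 7: on WHITE (4,3): turn R to S, flip to black, move to (5,3). |black|=8
Step 8: on WHITE (5,3): turn R to W, flip to black, move to (5,2). |black|=9
Step 9: on WHITE (5,2): turn R to N, flip to black, move to (4,2). |black|=10
Step 10: on BLACK (4,2): turn L to W, flip to white, move to (4,1). |black|=9
Step 11: on WHITE (4,1): turn R to N, flip to black, move to (3,1). |black|=10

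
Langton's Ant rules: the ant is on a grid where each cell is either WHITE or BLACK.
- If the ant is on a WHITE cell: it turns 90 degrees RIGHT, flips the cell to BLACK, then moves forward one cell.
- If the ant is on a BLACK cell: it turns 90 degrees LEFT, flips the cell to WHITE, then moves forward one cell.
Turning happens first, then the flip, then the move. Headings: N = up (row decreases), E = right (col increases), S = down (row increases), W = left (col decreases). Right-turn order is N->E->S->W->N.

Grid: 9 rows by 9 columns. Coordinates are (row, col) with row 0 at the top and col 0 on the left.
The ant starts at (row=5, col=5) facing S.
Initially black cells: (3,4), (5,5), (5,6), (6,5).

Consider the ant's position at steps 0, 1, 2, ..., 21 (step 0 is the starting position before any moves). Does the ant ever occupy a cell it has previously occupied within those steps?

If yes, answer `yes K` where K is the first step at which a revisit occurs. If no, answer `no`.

Answer: yes 5

Derivation:
Step 1: on BLACK (5,5): turn L to E, flip to white, move to (5,6). |black|=3 — new cell
Step 2: on BLACK (5,6): turn L to N, flip to white, move to (4,6). |black|=2 — new cell
Step 3: on WHITE (4,6): turn R to E, flip to black, move to (4,7). |black|=3 — new cell
Step 4: on WHITE (4,7): turn R to S, flip to black, move to (5,7). |black|=4 — new cell
Step 5: on WHITE (5,7): turn R to W, flip to black, move to (5,6). |black|=5 — REVISIT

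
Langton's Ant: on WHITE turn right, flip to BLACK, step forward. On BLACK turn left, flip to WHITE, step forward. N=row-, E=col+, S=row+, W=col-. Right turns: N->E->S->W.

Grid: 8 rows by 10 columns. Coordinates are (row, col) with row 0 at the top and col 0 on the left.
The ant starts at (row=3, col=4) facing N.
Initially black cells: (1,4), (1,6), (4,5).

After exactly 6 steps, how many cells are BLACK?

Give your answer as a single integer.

Answer: 7

Derivation:
Step 1: on WHITE (3,4): turn R to E, flip to black, move to (3,5). |black|=4
Step 2: on WHITE (3,5): turn R to S, flip to black, move to (4,5). |black|=5
Step 3: on BLACK (4,5): turn L to E, flip to white, move to (4,6). |black|=4
Step 4: on WHITE (4,6): turn R to S, flip to black, move to (5,6). |black|=5
Step 5: on WHITE (5,6): turn R to W, flip to black, move to (5,5). |black|=6
Step 6: on WHITE (5,5): turn R to N, flip to black, move to (4,5). |black|=7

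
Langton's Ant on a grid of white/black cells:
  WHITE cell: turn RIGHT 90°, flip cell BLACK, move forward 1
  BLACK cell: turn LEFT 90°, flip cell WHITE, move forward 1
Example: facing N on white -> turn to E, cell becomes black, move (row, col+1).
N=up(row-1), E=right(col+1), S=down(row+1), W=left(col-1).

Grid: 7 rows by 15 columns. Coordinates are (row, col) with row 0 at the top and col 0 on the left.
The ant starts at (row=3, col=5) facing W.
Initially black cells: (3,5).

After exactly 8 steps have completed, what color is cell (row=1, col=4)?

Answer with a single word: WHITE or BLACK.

Step 1: on BLACK (3,5): turn L to S, flip to white, move to (4,5). |black|=0
Step 2: on WHITE (4,5): turn R to W, flip to black, move to (4,4). |black|=1
Step 3: on WHITE (4,4): turn R to N, flip to black, move to (3,4). |black|=2
Step 4: on WHITE (3,4): turn R to E, flip to black, move to (3,5). |black|=3
Step 5: on WHITE (3,5): turn R to S, flip to black, move to (4,5). |black|=4
Step 6: on BLACK (4,5): turn L to E, flip to white, move to (4,6). |black|=3
Step 7: on WHITE (4,6): turn R to S, flip to black, move to (5,6). |black|=4
Step 8: on WHITE (5,6): turn R to W, flip to black, move to (5,5). |black|=5

Answer: WHITE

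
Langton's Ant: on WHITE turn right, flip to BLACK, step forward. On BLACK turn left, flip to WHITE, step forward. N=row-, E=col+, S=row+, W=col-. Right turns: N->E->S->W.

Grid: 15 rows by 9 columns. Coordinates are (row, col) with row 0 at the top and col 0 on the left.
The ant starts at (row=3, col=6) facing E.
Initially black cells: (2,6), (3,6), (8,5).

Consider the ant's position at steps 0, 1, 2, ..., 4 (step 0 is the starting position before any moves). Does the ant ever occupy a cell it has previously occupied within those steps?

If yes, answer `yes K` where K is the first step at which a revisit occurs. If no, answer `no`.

Step 1: on BLACK (3,6): turn L to N, flip to white, move to (2,6). |black|=2 — new cell
Step 2: on BLACK (2,6): turn L to W, flip to white, move to (2,5). |black|=1 — new cell
Step 3: on WHITE (2,5): turn R to N, flip to black, move to (1,5). |black|=2 — new cell
Step 4: on WHITE (1,5): turn R to E, flip to black, move to (1,6). |black|=3 — new cell
No revisit within 4 steps.

Answer: no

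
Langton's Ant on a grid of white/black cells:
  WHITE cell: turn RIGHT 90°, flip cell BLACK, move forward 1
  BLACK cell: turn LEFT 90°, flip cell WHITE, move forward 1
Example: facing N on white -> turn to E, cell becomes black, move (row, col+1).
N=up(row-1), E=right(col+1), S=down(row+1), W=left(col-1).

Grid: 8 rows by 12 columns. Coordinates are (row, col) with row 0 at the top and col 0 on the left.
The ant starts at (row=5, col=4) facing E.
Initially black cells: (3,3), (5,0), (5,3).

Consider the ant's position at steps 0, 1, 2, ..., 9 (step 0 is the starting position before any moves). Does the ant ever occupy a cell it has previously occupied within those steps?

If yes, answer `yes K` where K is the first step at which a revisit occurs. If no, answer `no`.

Step 1: on WHITE (5,4): turn R to S, flip to black, move to (6,4). |black|=4 — new cell
Step 2: on WHITE (6,4): turn R to W, flip to black, move to (6,3). |black|=5 — new cell
Step 3: on WHITE (6,3): turn R to N, flip to black, move to (5,3). |black|=6 — new cell
Step 4: on BLACK (5,3): turn L to W, flip to white, move to (5,2). |black|=5 — new cell
Step 5: on WHITE (5,2): turn R to N, flip to black, move to (4,2). |black|=6 — new cell
Step 6: on WHITE (4,2): turn R to E, flip to black, move to (4,3). |black|=7 — new cell
Step 7: on WHITE (4,3): turn R to S, flip to black, move to (5,3). |black|=8 — REVISIT

Answer: yes 7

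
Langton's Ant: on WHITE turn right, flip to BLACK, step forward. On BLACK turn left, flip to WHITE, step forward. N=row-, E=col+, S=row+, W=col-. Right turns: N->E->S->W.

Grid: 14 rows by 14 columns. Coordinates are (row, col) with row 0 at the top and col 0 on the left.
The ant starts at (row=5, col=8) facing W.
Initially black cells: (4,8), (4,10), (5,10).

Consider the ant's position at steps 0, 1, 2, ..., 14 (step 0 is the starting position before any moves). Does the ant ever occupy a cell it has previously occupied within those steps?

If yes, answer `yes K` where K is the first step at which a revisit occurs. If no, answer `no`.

Answer: yes 5

Derivation:
Step 1: on WHITE (5,8): turn R to N, flip to black, move to (4,8). |black|=4 — new cell
Step 2: on BLACK (4,8): turn L to W, flip to white, move to (4,7). |black|=3 — new cell
Step 3: on WHITE (4,7): turn R to N, flip to black, move to (3,7). |black|=4 — new cell
Step 4: on WHITE (3,7): turn R to E, flip to black, move to (3,8). |black|=5 — new cell
Step 5: on WHITE (3,8): turn R to S, flip to black, move to (4,8). |black|=6 — REVISIT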